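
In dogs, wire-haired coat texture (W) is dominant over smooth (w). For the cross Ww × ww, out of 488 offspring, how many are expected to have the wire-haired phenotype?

Punnett square for Ww × ww:
Offspring genotypes: 2 Ww, 2 ww
Total offspring: 4
Count with target: 2
Probability: 2/4 = 1/2
Expected count = 1/2 × 488 = 244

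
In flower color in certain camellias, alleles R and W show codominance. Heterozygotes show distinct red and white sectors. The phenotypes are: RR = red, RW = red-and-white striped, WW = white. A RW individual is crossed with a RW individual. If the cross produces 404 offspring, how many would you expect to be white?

Punnett square for RW × RW:
Offspring genotypes: 1 RR, 2 RW, 1 WW
Phenotype counts: 1 red, 2 red-and-white striped, 1 white
white: 1 out of 4 → fraction 1/4
Expected count = 1/4 × 404 = 101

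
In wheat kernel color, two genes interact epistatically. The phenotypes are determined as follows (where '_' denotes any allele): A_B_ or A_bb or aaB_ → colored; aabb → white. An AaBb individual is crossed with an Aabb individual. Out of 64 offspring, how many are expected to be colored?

Cross: AaBb × Aabb — consider each gene separately:
A gene: Aa × Aa → 1 AA, 2 Aa, 1 aa → 3 A_ : 1 aa (out of 4)
B gene: Bb × bb → 2 Bb, 2 bb → 2 B_ : 2 bb (out of 4)
Genotype classes (out of 4 × 4 = 16): A_B_ = 3×2 = 6; A_bb = 3×2 = 6; aaB_ = 1×2 = 2; aabb = 1×2 = 2
Apply the phenotype rules: A_B_ (6) + A_bb (6) + aaB_ (2) → colored; aabb (2) → white
Phenotype counts (out of 16): 14 colored, 2 white
colored: 14 out of 16 → fraction 7/8
Expected count = 7/8 × 64 = 56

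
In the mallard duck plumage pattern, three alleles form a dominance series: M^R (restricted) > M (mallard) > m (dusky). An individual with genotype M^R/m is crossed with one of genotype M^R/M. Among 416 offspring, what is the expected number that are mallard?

Cross: M^R/m × M^R/M
Allele dominance: M^R > M > m
Offspring genotypes: 1 M^R/M^R, 1 M^R/M, 1 M^R/m, 1 M/m
Phenotype counts: 3 restricted, 1 mallard
mallard: 1 out of 4 → fraction 1/4
Expected count = 1/4 × 416 = 104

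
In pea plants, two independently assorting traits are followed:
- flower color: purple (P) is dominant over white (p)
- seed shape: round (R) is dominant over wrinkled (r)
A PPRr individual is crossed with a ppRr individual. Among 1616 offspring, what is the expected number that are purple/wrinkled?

Dihybrid cross PPRr × ppRr — consider each gene separately:
flower color: PP × pp → 4 Pp → 4 P_ (out of 4)
seed shape: Rr × Rr → 1 RR, 2 Rr, 1 rr → 3 R_ : 1 rr (out of 4)
Combine (counts out of 4 × 4 = 16): purple/round (P_R_) = 4×3 = 12; purple/wrinkled (P_rr) = 4×1 = 4
Phenotype counts (out of 16): 12 purple/round, 4 purple/wrinkled
purple/wrinkled: 4 out of 16 → fraction 1/4
Expected count = 1/4 × 1616 = 404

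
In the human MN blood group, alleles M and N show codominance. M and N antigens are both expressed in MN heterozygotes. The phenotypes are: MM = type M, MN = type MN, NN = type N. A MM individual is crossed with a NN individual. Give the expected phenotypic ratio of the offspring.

Punnett square for MM × NN:
Offspring genotypes: 4 MN
Phenotype counts: 4 type MN
Ratio: all type MN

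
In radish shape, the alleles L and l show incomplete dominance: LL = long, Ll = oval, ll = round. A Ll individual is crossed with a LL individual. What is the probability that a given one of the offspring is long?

Punnett square for Ll × LL:
Offspring genotypes: 2 LL, 2 Ll
Phenotype counts: 2 long, 2 oval
long: 2 out of 4
Probability: 2/4 = 1/2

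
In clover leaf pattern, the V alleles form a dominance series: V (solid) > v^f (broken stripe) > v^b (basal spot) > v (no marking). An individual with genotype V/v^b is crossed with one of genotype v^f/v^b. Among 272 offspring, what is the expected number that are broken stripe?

Cross: V/v^b × v^f/v^b
Allele dominance: V > v^f > v^b > v
Offspring genotypes: 1 V/v^f, 1 V/v^b, 1 v^f/v^b, 1 v^b/v^b
Phenotype counts: 2 solid, 1 broken stripe, 1 basal spot
broken stripe: 1 out of 4 → fraction 1/4
Expected count = 1/4 × 272 = 68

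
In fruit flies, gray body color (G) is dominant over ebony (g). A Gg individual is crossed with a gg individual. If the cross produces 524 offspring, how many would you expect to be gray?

Punnett square for Gg × gg:
Offspring genotypes: 2 Gg, 2 gg
gray: 2, ebony: 2
gray: 2 out of 4 → fraction 1/2
Expected count = 1/2 × 524 = 262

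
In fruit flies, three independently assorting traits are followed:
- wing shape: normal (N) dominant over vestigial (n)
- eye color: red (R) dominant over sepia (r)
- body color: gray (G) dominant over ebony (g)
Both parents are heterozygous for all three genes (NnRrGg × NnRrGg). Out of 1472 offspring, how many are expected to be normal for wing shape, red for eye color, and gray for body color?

Trihybrid cross: NnRrGg × NnRrGg
Each trait segregates independently with a 3:1 phenotypic ratio, so each gene contributes 3/4 (dominant) or 1/4 (recessive).
Target: normal (wing shape), red (eye color), gray (body color)
Probability = product of independent per-trait probabilities
= 3/4 × 3/4 × 3/4 = 27/64
Expected count = 27/64 × 1472 = 621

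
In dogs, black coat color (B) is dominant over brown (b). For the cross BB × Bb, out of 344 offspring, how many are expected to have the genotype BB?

Punnett square for BB × Bb:
Offspring genotypes: 2 BB, 2 Bb
Total offspring: 4
Count with target: 2
Probability: 2/4 = 1/2
Expected count = 1/2 × 344 = 172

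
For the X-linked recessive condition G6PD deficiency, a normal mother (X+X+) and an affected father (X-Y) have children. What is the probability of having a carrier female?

Cross: X+X+ × X-Y
Offspring: 2 X+X-, 2 X+Y
Probability of a carrier female: 2/4 = 1/2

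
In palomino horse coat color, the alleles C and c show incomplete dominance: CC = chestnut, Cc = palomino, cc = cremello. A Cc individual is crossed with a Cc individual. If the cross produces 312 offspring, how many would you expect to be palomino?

Punnett square for Cc × Cc:
Offspring genotypes: 1 CC, 2 Cc, 1 cc
Phenotype counts: 1 chestnut, 2 palomino, 1 cremello
palomino: 2 out of 4 → fraction 1/2
Expected count = 1/2 × 312 = 156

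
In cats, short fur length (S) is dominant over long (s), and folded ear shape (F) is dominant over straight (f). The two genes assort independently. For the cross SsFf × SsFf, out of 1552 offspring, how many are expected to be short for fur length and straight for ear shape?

Dihybrid cross SsFf × SsFf — consider each gene separately:
fur length: Ss × Ss → 1 SS, 2 Ss, 1 ss → 3 S_ : 1 ss (out of 4)
ear shape: Ff × Ff → 1 FF, 2 Ff, 1 ff → 3 F_ : 1 ff (out of 4)
Looking for: short (S_) and straight (ff)
P(short) = 3/4, P(straight) = 1/4
P(both) = 3/4 × 1/4 = 3/16
Expected count = 3/16 × 1552 = 291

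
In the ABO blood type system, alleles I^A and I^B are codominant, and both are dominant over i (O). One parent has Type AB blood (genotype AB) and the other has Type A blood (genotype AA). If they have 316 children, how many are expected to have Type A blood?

Cross: AB × AA
Possible offspring genotypes: 2 AA, 2 AB
Blood type counts: 2 Type A, 2 Type AB
Probability of Type A: 2/4 = 1/2
Expected count = 1/2 × 316 = 158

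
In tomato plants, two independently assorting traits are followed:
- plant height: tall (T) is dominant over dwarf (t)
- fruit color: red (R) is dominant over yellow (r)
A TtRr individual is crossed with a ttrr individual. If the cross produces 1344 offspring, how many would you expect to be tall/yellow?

Dihybrid cross TtRr × ttrr — consider each gene separately:
plant height: Tt × tt → 2 Tt, 2 tt → 2 T_ : 2 tt (out of 4)
fruit color: Rr × rr → 2 Rr, 2 rr → 2 R_ : 2 rr (out of 4)
Combine (counts out of 4 × 4 = 16): tall/red (T_R_) = 2×2 = 4; tall/yellow (T_rr) = 2×2 = 4; dwarf/red (ttR_) = 2×2 = 4; dwarf/yellow (ttrr) = 2×2 = 4
Phenotype counts (out of 16): 4 tall/red, 4 tall/yellow, 4 dwarf/red, 4 dwarf/yellow
tall/yellow: 4 out of 16 → fraction 1/4
Expected count = 1/4 × 1344 = 336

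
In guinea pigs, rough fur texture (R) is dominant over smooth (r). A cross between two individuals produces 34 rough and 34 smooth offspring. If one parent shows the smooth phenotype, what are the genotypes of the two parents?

Observed offspring: 34 rough, 34 smooth
The observed ratio simplifies to 1:1. One parent shows smooth, so its genotype must be rr. A 1:1 offspring split requires the other parent to be heterozygous (Rr).
Parent genotypes: rr × Rr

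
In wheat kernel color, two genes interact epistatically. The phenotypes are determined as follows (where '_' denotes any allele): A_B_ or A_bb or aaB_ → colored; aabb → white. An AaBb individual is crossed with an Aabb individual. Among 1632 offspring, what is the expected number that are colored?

Cross: AaBb × Aabb — consider each gene separately:
A gene: Aa × Aa → 1 AA, 2 Aa, 1 aa → 3 A_ : 1 aa (out of 4)
B gene: Bb × bb → 2 Bb, 2 bb → 2 B_ : 2 bb (out of 4)
Genotype classes (out of 4 × 4 = 16): A_B_ = 3×2 = 6; A_bb = 3×2 = 6; aaB_ = 1×2 = 2; aabb = 1×2 = 2
Apply the phenotype rules: A_B_ (6) + A_bb (6) + aaB_ (2) → colored; aabb (2) → white
Phenotype counts (out of 16): 14 colored, 2 white
colored: 14 out of 16 → fraction 7/8
Expected count = 7/8 × 1632 = 1428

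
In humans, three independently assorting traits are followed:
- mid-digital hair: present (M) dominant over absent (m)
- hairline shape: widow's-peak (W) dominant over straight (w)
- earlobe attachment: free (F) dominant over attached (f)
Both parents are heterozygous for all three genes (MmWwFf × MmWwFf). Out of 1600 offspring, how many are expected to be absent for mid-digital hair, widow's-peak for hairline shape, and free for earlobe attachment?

Trihybrid cross: MmWwFf × MmWwFf
Each trait segregates independently with a 3:1 phenotypic ratio, so each gene contributes 3/4 (dominant) or 1/4 (recessive).
Target: absent (mid-digital hair), widow's-peak (hairline shape), free (earlobe attachment)
Probability = product of independent per-trait probabilities
= 1/4 × 3/4 × 3/4 = 9/64
Expected count = 9/64 × 1600 = 225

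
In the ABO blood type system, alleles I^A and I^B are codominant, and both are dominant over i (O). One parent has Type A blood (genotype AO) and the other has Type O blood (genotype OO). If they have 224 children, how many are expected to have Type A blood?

Cross: AO × OO
Possible offspring genotypes: 2 AO, 2 OO
Blood type counts: 2 Type A, 2 Type O
Probability of Type A: 2/4 = 1/2
Expected count = 1/2 × 224 = 112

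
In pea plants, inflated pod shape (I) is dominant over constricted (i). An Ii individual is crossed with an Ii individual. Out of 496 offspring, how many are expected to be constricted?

Punnett square for Ii × Ii:
Offspring genotypes: 1 II, 2 Ii, 1 ii
inflated: 3, constricted: 1
constricted: 1 out of 4 → fraction 1/4
Expected count = 1/4 × 496 = 124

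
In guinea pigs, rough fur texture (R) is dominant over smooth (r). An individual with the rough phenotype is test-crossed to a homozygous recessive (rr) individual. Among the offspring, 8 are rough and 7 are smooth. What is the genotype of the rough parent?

Test cross: ? × rr
Offspring: 8 rough, 7 smooth — approximately 1:1.
A 1:1 ratio in a test cross indicates the unknown parent is heterozygous (Rr).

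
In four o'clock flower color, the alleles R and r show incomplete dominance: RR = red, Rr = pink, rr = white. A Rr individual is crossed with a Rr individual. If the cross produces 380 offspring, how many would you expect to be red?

Punnett square for Rr × Rr:
Offspring genotypes: 1 RR, 2 Rr, 1 rr
Phenotype counts: 1 red, 2 pink, 1 white
red: 1 out of 4 → fraction 1/4
Expected count = 1/4 × 380 = 95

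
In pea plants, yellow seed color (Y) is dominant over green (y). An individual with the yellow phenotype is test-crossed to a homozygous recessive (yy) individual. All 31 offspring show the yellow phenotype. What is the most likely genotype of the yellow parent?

Test cross: ? × yy
All offspring are yellow.
If the unknown parent were heterozygous (Yy), about half of 31 offspring would be green; none are. The unknown parent is most likely homozygous dominant (YY).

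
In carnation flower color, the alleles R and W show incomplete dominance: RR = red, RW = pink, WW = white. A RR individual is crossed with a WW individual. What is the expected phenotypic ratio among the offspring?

Punnett square for RR × WW:
Offspring genotypes: 4 RW
Phenotype counts: 4 pink
Ratio: all pink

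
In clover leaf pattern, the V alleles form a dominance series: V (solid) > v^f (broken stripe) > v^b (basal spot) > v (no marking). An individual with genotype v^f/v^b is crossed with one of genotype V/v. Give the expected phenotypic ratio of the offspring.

Cross: v^f/v^b × V/v
Allele dominance: V > v^f > v^b > v
Offspring genotypes: 1 V/v^f, 1 v^f/v, 1 V/v^b, 1 v^b/v
Phenotype counts: 2 solid, 1 broken stripe, 1 basal spot
Ratio: 2 solid : 1 broken stripe : 1 basal spot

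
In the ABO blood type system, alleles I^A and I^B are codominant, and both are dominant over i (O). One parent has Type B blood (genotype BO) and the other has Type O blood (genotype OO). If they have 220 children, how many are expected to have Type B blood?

Cross: BO × OO
Possible offspring genotypes: 2 BO, 2 OO
Blood type counts: 2 Type B, 2 Type O
Probability of Type B: 2/4 = 1/2
Expected count = 1/2 × 220 = 110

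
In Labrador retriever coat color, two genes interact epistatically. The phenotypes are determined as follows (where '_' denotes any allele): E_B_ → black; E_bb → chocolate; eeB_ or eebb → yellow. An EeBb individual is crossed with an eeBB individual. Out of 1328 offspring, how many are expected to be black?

Cross: EeBb × eeBB — consider each gene separately:
E gene: Ee × ee → 2 Ee, 2 ee → 2 E_ : 2 ee (out of 4)
B gene: Bb × BB → 2 BB, 2 Bb → 4 B_ (out of 4)
Genotype classes (out of 4 × 4 = 16): E_B_ = 2×4 = 8; eeB_ = 2×4 = 8
Apply the phenotype rules: E_B_ (8) → black; eeB_ (8) → yellow
Phenotype counts (out of 16): 8 black, 8 yellow
black: 8 out of 16 → fraction 1/2
Expected count = 1/2 × 1328 = 664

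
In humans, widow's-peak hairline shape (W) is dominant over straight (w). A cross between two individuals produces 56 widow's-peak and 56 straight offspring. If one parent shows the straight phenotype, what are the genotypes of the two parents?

Observed offspring: 56 widow's-peak, 56 straight
The observed ratio simplifies to 1:1. One parent shows straight, so its genotype must be ww. A 1:1 offspring split requires the other parent to be heterozygous (Ww).
Parent genotypes: ww × Ww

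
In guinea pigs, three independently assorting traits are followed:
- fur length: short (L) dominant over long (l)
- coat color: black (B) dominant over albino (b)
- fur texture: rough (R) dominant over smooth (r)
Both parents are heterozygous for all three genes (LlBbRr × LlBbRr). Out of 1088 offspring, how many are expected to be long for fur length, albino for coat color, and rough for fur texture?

Trihybrid cross: LlBbRr × LlBbRr
Each trait segregates independently with a 3:1 phenotypic ratio, so each gene contributes 3/4 (dominant) or 1/4 (recessive).
Target: long (fur length), albino (coat color), rough (fur texture)
Probability = product of independent per-trait probabilities
= 1/4 × 1/4 × 3/4 = 3/64
Expected count = 3/64 × 1088 = 51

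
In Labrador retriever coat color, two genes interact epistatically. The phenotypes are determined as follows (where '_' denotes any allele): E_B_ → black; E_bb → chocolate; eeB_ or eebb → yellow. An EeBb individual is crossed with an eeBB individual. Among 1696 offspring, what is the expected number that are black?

Cross: EeBb × eeBB — consider each gene separately:
E gene: Ee × ee → 2 Ee, 2 ee → 2 E_ : 2 ee (out of 4)
B gene: Bb × BB → 2 BB, 2 Bb → 4 B_ (out of 4)
Genotype classes (out of 4 × 4 = 16): E_B_ = 2×4 = 8; eeB_ = 2×4 = 8
Apply the phenotype rules: E_B_ (8) → black; eeB_ (8) → yellow
Phenotype counts (out of 16): 8 black, 8 yellow
black: 8 out of 16 → fraction 1/2
Expected count = 1/2 × 1696 = 848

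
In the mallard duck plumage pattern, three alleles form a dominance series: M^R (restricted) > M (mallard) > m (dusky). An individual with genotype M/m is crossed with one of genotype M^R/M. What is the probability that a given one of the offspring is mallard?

Cross: M/m × M^R/M
Allele dominance: M^R > M > m
Offspring genotypes: 1 M^R/M, 1 M/M, 1 M^R/m, 1 M/m
Phenotype counts: 2 restricted, 2 mallard
mallard: 2 out of 4
Probability: 2/4 = 1/2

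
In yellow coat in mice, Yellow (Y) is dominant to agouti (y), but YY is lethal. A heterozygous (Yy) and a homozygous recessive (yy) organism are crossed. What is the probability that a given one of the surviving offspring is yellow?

Cross: Yy × yy
Punnett square offspring (before lethality): 2 Yy, 2 yy
No YY offspring are produced in this cross.
yellow: 2 out of 4
Probability: 2/4 = 1/2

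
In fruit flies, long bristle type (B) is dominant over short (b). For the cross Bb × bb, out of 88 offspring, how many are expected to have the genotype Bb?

Punnett square for Bb × bb:
Offspring genotypes: 2 Bb, 2 bb
Total offspring: 4
Count with target: 2
Probability: 2/4 = 1/2
Expected count = 1/2 × 88 = 44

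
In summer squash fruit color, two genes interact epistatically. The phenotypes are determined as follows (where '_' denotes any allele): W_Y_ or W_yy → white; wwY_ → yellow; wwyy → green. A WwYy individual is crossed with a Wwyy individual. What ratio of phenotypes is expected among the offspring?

Cross: WwYy × Wwyy — consider each gene separately:
W gene: Ww × Ww → 1 WW, 2 Ww, 1 ww → 3 W_ : 1 ww (out of 4)
Y gene: Yy × yy → 2 Yy, 2 yy → 2 Y_ : 2 yy (out of 4)
Genotype classes (out of 4 × 4 = 16): W_Y_ = 3×2 = 6; W_yy = 3×2 = 6; wwY_ = 1×2 = 2; wwyy = 1×2 = 2
Apply the phenotype rules: W_Y_ (6) + W_yy (6) → white; wwY_ (2) → yellow; wwyy (2) → green
Phenotype counts (out of 16): 12 white, 2 yellow, 2 green
Ratio: 6 white : 1 yellow : 1 green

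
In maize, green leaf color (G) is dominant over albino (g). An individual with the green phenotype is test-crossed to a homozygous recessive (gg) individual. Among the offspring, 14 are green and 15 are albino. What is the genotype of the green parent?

Test cross: ? × gg
Offspring: 14 green, 15 albino — approximately 1:1.
A 1:1 ratio in a test cross indicates the unknown parent is heterozygous (Gg).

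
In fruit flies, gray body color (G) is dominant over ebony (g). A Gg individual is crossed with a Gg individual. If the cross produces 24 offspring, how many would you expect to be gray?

Punnett square for Gg × Gg:
Offspring genotypes: 1 GG, 2 Gg, 1 gg
gray: 3, ebony: 1
gray: 3 out of 4 → fraction 3/4
Expected count = 3/4 × 24 = 18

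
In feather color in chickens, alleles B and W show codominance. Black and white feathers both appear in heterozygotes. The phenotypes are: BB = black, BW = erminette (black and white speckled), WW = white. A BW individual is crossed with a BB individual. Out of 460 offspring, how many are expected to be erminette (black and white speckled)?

Punnett square for BW × BB:
Offspring genotypes: 2 BB, 2 BW
Phenotype counts: 2 black, 2 erminette (black and white speckled)
erminette (black and white speckled): 2 out of 4 → fraction 1/2
Expected count = 1/2 × 460 = 230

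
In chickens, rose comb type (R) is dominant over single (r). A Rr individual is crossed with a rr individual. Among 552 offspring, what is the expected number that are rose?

Punnett square for Rr × rr:
Offspring genotypes: 2 Rr, 2 rr
rose: 2, single: 2
rose: 2 out of 4 → fraction 1/2
Expected count = 1/2 × 552 = 276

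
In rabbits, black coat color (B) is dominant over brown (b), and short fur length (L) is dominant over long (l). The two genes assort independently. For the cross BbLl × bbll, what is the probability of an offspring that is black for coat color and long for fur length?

Dihybrid cross BbLl × bbll — consider each gene separately:
coat color: Bb × bb → 2 Bb, 2 bb → 2 B_ : 2 bb (out of 4)
fur length: Ll × ll → 2 Ll, 2 ll → 2 L_ : 2 ll (out of 4)
Looking for: black (B_) and long (ll)
P(black) = 2/4, P(long) = 2/4
P(both) = 2/4 × 2/4 = 4/16 = 1/4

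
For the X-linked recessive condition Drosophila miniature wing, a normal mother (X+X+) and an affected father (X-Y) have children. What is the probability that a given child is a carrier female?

Cross: X+X+ × X-Y
Offspring: 2 X+X-, 2 X+Y
Probability of a carrier female: 2/4 = 1/2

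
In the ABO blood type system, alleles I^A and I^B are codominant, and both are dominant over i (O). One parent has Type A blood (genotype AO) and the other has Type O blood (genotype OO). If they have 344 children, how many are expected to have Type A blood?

Cross: AO × OO
Possible offspring genotypes: 2 AO, 2 OO
Blood type counts: 2 Type A, 2 Type O
Probability of Type A: 2/4 = 1/2
Expected count = 1/2 × 344 = 172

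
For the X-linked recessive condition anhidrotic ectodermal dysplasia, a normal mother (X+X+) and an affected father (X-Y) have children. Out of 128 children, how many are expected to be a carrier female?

Cross: X+X+ × X-Y
Offspring: 2 X+X-, 2 X+Y
Probability of a carrier female: 2/4 = 1/2
Expected count = 1/2 × 128 = 64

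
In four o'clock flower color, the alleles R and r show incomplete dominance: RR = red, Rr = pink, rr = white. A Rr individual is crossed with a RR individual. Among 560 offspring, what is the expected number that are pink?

Punnett square for Rr × RR:
Offspring genotypes: 2 RR, 2 Rr
Phenotype counts: 2 red, 2 pink
pink: 2 out of 4 → fraction 1/2
Expected count = 1/2 × 560 = 280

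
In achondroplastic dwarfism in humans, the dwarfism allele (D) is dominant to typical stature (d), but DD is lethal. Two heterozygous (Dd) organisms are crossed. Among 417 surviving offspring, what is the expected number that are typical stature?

Cross: Dd × Dd
Punnett square offspring (before lethality): 1 DD, 2 Dd, 1 dd
The DD genotype is lethal (embryos die); surviving offspring: 2 Dd, 1 dd
typical stature: 1 out of 3 → fraction 1/3
Expected count = 1/3 × 417 = 139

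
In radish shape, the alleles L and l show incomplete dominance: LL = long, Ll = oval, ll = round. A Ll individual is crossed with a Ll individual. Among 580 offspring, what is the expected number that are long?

Punnett square for Ll × Ll:
Offspring genotypes: 1 LL, 2 Ll, 1 ll
Phenotype counts: 1 long, 2 oval, 1 round
long: 1 out of 4 → fraction 1/4
Expected count = 1/4 × 580 = 145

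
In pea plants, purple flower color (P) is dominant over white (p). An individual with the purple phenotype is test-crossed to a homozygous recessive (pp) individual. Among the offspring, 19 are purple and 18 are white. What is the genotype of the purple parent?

Test cross: ? × pp
Offspring: 19 purple, 18 white — approximately 1:1.
A 1:1 ratio in a test cross indicates the unknown parent is heterozygous (Pp).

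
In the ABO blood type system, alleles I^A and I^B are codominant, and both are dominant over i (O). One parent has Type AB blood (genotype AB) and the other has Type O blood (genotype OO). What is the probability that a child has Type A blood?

Cross: AB × OO
Possible offspring genotypes: 2 AO, 2 BO
Blood type counts: 2 Type A, 2 Type B
Probability of Type A: 2/4 = 1/2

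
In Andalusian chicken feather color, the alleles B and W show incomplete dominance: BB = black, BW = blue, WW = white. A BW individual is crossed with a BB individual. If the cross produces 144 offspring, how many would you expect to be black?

Punnett square for BW × BB:
Offspring genotypes: 2 BB, 2 BW
Phenotype counts: 2 black, 2 blue
black: 2 out of 4 → fraction 1/2
Expected count = 1/2 × 144 = 72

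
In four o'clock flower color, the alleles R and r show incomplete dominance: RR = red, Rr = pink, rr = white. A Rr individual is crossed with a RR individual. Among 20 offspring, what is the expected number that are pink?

Punnett square for Rr × RR:
Offspring genotypes: 2 RR, 2 Rr
Phenotype counts: 2 red, 2 pink
pink: 2 out of 4 → fraction 1/2
Expected count = 1/2 × 20 = 10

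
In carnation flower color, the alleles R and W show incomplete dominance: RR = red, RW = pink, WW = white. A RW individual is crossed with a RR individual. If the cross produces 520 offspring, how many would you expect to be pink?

Punnett square for RW × RR:
Offspring genotypes: 2 RR, 2 RW
Phenotype counts: 2 red, 2 pink
pink: 2 out of 4 → fraction 1/2
Expected count = 1/2 × 520 = 260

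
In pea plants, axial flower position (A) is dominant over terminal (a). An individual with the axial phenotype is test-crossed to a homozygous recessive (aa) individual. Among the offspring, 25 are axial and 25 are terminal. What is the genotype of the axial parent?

Test cross: ? × aa
Offspring: 25 axial, 25 terminal — approximately 1:1.
A 1:1 ratio in a test cross indicates the unknown parent is heterozygous (Aa).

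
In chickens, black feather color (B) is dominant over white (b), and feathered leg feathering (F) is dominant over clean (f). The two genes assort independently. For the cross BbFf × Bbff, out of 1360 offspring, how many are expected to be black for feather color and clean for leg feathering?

Dihybrid cross BbFf × Bbff — consider each gene separately:
feather color: Bb × Bb → 1 BB, 2 Bb, 1 bb → 3 B_ : 1 bb (out of 4)
leg feathering: Ff × ff → 2 Ff, 2 ff → 2 F_ : 2 ff (out of 4)
Looking for: black (B_) and clean (ff)
P(black) = 3/4, P(clean) = 2/4
P(both) = 3/4 × 2/4 = 6/16 = 3/8
Expected count = 3/8 × 1360 = 510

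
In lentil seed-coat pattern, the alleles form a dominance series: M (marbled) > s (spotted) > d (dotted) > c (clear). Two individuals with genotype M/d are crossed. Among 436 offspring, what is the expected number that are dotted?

Cross: M/d × M/d
Allele dominance: M > s > d > c
Offspring genotypes: 1 M/M, 2 M/d, 1 d/d
Phenotype counts: 3 marbled, 1 dotted
dotted: 1 out of 4 → fraction 1/4
Expected count = 1/4 × 436 = 109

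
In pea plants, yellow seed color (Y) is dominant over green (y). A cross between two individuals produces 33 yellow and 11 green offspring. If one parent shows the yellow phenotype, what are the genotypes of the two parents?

Observed offspring: 33 yellow, 11 green
The observed ratio simplifies to 3:1. Green (yy) offspring appear, so each parent must contribute one y allele. The parent stated to show yellow carries Y, so it is Yy. The other parent is then either Yy or yy: Yy × yy would give a 1:1 split, whereas Yy × Yy gives 3:1 — matching the data. So both parents are heterozygous (Yy × Yy).
Parent genotypes: Yy × Yy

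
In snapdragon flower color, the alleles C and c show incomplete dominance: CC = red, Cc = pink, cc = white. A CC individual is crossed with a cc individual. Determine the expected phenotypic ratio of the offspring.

Punnett square for CC × cc:
Offspring genotypes: 4 Cc
Phenotype counts: 4 pink
Ratio: all pink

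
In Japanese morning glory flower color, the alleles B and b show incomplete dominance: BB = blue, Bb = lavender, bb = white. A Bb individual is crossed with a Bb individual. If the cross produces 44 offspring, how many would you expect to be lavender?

Punnett square for Bb × Bb:
Offspring genotypes: 1 BB, 2 Bb, 1 bb
Phenotype counts: 1 blue, 2 lavender, 1 white
lavender: 2 out of 4 → fraction 1/2
Expected count = 1/2 × 44 = 22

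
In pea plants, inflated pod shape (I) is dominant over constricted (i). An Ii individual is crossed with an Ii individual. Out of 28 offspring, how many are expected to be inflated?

Punnett square for Ii × Ii:
Offspring genotypes: 1 II, 2 Ii, 1 ii
inflated: 3, constricted: 1
inflated: 3 out of 4 → fraction 3/4
Expected count = 3/4 × 28 = 21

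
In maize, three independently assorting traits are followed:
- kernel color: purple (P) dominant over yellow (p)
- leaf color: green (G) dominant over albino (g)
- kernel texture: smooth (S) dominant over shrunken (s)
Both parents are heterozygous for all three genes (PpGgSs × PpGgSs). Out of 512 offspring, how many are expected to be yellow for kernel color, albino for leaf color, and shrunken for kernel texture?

Trihybrid cross: PpGgSs × PpGgSs
Each trait segregates independently with a 3:1 phenotypic ratio, so each gene contributes 3/4 (dominant) or 1/4 (recessive).
Target: yellow (kernel color), albino (leaf color), shrunken (kernel texture)
Probability = product of independent per-trait probabilities
= 1/4 × 1/4 × 1/4 = 1/64
Expected count = 1/64 × 512 = 8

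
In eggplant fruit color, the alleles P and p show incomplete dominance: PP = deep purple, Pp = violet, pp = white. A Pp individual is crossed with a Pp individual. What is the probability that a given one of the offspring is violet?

Punnett square for Pp × Pp:
Offspring genotypes: 1 PP, 2 Pp, 1 pp
Phenotype counts: 1 deep purple, 2 violet, 1 white
violet: 2 out of 4
Probability: 2/4 = 1/2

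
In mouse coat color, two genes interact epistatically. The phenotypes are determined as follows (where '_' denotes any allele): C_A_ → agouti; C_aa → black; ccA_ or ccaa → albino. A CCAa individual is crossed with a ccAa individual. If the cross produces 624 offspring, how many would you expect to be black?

Cross: CCAa × ccAa — consider each gene separately:
C gene: CC × cc → 4 Cc → 4 C_ (out of 4)
A gene: Aa × Aa → 1 AA, 2 Aa, 1 aa → 3 A_ : 1 aa (out of 4)
Genotype classes (out of 4 × 4 = 16): C_A_ = 4×3 = 12; C_aa = 4×1 = 4
Apply the phenotype rules: C_A_ (12) → agouti; C_aa (4) → black
Phenotype counts (out of 16): 12 agouti, 4 black
black: 4 out of 16 → fraction 1/4
Expected count = 1/4 × 624 = 156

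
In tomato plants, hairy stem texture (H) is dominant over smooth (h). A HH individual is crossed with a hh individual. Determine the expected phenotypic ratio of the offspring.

Punnett square for HH × hh:
Offspring genotypes: 4 Hh
hairy: 4, smooth: 0
Ratio: all hairy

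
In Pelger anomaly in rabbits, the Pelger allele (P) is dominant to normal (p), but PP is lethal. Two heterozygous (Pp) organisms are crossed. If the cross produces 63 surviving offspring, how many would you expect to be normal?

Cross: Pp × Pp
Punnett square offspring (before lethality): 1 PP, 2 Pp, 1 pp
The PP genotype is lethal (embryos die); surviving offspring: 2 Pp, 1 pp
normal: 1 out of 3 → fraction 1/3
Expected count = 1/3 × 63 = 21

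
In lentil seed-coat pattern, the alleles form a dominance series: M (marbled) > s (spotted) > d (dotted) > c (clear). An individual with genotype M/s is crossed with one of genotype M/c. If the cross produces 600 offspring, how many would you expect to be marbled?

Cross: M/s × M/c
Allele dominance: M > s > d > c
Offspring genotypes: 1 M/M, 1 M/c, 1 M/s, 1 s/c
Phenotype counts: 3 marbled, 1 spotted
marbled: 3 out of 4 → fraction 3/4
Expected count = 3/4 × 600 = 450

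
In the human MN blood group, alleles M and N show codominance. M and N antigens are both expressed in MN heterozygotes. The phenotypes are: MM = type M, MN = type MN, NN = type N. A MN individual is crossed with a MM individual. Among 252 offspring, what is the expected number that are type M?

Punnett square for MN × MM:
Offspring genotypes: 2 MM, 2 MN
Phenotype counts: 2 type M, 2 type MN
type M: 2 out of 4 → fraction 1/2
Expected count = 1/2 × 252 = 126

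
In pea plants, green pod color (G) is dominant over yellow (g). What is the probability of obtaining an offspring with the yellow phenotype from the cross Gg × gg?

Punnett square for Gg × gg:
Offspring genotypes: 2 Gg, 2 gg
Total offspring: 4
Count with target: 2
Probability: 2/4 = 1/2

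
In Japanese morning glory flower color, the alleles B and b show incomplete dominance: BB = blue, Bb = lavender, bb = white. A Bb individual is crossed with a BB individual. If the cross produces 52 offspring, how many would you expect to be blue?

Punnett square for Bb × BB:
Offspring genotypes: 2 BB, 2 Bb
Phenotype counts: 2 blue, 2 lavender
blue: 2 out of 4 → fraction 1/2
Expected count = 1/2 × 52 = 26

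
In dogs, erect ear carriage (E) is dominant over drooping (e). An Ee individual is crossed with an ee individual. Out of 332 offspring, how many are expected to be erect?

Punnett square for Ee × ee:
Offspring genotypes: 2 Ee, 2 ee
erect: 2, drooping: 2
erect: 2 out of 4 → fraction 1/2
Expected count = 1/2 × 332 = 166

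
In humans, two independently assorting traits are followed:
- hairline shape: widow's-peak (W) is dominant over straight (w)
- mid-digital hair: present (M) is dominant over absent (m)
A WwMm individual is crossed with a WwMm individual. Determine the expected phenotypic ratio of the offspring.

Dihybrid cross WwMm × WwMm — consider each gene separately:
hairline shape: Ww × Ww → 1 WW, 2 Ww, 1 ww → 3 W_ : 1 ww (out of 4)
mid-digital hair: Mm × Mm → 1 MM, 2 Mm, 1 mm → 3 M_ : 1 mm (out of 4)
Combine (counts out of 4 × 4 = 16): widow's-peak/present (W_M_) = 3×3 = 9; widow's-peak/absent (W_mm) = 3×1 = 3; straight/present (wwM_) = 1×3 = 3; straight/absent (wwmm) = 1×1 = 1
Phenotype counts (out of 16): 9 widow's-peak/present, 3 widow's-peak/absent, 3 straight/present, 1 straight/absent
Ratio: 9 widow's-peak/present : 3 widow's-peak/absent : 3 straight/present : 1 straight/absent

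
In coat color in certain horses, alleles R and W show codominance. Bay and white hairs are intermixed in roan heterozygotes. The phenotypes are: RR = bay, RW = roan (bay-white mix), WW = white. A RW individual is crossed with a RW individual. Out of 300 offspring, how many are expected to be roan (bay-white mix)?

Punnett square for RW × RW:
Offspring genotypes: 1 RR, 2 RW, 1 WW
Phenotype counts: 1 bay, 2 roan (bay-white mix), 1 white
roan (bay-white mix): 2 out of 4 → fraction 1/2
Expected count = 1/2 × 300 = 150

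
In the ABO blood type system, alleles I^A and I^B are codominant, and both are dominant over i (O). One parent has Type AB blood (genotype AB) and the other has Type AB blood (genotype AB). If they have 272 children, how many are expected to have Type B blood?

Cross: AB × AB
Possible offspring genotypes: 1 AA, 2 AB, 1 BB
Blood type counts: 1 Type A, 2 Type AB, 1 Type B
Probability of Type B: 1/4
Expected count = 1/4 × 272 = 68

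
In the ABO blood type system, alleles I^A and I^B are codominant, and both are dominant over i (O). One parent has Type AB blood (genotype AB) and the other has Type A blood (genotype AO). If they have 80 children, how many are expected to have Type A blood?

Cross: AB × AO
Possible offspring genotypes: 1 AA, 1 AO, 1 AB, 1 BO
Blood type counts: 2 Type A, 1 Type AB, 1 Type B
Probability of Type A: 2/4 = 1/2
Expected count = 1/2 × 80 = 40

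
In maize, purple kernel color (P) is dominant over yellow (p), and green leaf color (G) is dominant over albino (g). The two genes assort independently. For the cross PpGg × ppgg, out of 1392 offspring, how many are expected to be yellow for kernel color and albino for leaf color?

Dihybrid cross PpGg × ppgg — consider each gene separately:
kernel color: Pp × pp → 2 Pp, 2 pp → 2 P_ : 2 pp (out of 4)
leaf color: Gg × gg → 2 Gg, 2 gg → 2 G_ : 2 gg (out of 4)
Looking for: yellow (pp) and albino (gg)
P(yellow) = 2/4, P(albino) = 2/4
P(both) = 2/4 × 2/4 = 4/16 = 1/4
Expected count = 1/4 × 1392 = 348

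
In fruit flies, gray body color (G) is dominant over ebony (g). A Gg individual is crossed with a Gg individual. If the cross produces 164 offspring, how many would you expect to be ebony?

Punnett square for Gg × Gg:
Offspring genotypes: 1 GG, 2 Gg, 1 gg
gray: 3, ebony: 1
ebony: 1 out of 4 → fraction 1/4
Expected count = 1/4 × 164 = 41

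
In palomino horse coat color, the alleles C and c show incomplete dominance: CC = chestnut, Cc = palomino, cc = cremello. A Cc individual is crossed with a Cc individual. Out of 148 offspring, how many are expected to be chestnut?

Punnett square for Cc × Cc:
Offspring genotypes: 1 CC, 2 Cc, 1 cc
Phenotype counts: 1 chestnut, 2 palomino, 1 cremello
chestnut: 1 out of 4 → fraction 1/4
Expected count = 1/4 × 148 = 37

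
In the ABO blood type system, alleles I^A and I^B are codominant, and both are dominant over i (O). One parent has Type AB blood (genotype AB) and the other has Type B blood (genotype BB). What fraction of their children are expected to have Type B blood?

Cross: AB × BB
Possible offspring genotypes: 2 AB, 2 BB
Blood type counts: 2 Type AB, 2 Type B
Probability of Type B: 2/4 = 1/2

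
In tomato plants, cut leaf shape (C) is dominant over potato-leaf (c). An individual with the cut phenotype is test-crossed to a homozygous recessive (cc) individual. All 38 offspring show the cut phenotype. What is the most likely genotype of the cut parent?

Test cross: ? × cc
All offspring are cut.
If the unknown parent were heterozygous (Cc), about half of 38 offspring would be potato-leaf; none are. The unknown parent is most likely homozygous dominant (CC).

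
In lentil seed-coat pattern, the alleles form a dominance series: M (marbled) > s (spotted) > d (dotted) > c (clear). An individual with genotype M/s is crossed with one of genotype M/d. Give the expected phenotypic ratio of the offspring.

Cross: M/s × M/d
Allele dominance: M > s > d > c
Offspring genotypes: 1 M/M, 1 M/d, 1 M/s, 1 s/d
Phenotype counts: 3 marbled, 1 spotted
Ratio: 3 marbled : 1 spotted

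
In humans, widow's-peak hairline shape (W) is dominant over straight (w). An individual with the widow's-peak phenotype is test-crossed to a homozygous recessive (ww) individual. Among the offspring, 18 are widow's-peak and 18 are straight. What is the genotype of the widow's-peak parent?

Test cross: ? × ww
Offspring: 18 widow's-peak, 18 straight — approximately 1:1.
A 1:1 ratio in a test cross indicates the unknown parent is heterozygous (Ww).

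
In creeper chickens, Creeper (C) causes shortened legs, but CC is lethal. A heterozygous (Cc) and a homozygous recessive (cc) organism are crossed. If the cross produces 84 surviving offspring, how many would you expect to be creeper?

Cross: Cc × cc
Punnett square offspring (before lethality): 2 Cc, 2 cc
No CC offspring are produced in this cross.
creeper: 2 out of 4 → fraction 1/2
Expected count = 1/2 × 84 = 42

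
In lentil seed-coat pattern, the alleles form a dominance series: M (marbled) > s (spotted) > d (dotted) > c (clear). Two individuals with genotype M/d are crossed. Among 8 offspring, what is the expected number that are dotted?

Cross: M/d × M/d
Allele dominance: M > s > d > c
Offspring genotypes: 1 M/M, 2 M/d, 1 d/d
Phenotype counts: 3 marbled, 1 dotted
dotted: 1 out of 4 → fraction 1/4
Expected count = 1/4 × 8 = 2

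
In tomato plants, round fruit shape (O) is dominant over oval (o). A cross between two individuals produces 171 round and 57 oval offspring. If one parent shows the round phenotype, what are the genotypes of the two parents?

Observed offspring: 171 round, 57 oval
The observed ratio simplifies to 3:1. Oval (oo) offspring appear, so each parent must contribute one o allele. The parent stated to show round carries O, so it is Oo. The other parent is then either Oo or oo: Oo × oo would give a 1:1 split, whereas Oo × Oo gives 3:1 — matching the data. So both parents are heterozygous (Oo × Oo).
Parent genotypes: Oo × Oo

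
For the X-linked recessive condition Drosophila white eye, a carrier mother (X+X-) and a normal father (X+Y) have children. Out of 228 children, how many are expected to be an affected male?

Cross: X+X- × X+Y
Offspring: 1 X+X+, 1 X+Y, 1 X+X-, 1 X-Y
Probability of an affected male: 1/4
Expected count = 1/4 × 228 = 57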